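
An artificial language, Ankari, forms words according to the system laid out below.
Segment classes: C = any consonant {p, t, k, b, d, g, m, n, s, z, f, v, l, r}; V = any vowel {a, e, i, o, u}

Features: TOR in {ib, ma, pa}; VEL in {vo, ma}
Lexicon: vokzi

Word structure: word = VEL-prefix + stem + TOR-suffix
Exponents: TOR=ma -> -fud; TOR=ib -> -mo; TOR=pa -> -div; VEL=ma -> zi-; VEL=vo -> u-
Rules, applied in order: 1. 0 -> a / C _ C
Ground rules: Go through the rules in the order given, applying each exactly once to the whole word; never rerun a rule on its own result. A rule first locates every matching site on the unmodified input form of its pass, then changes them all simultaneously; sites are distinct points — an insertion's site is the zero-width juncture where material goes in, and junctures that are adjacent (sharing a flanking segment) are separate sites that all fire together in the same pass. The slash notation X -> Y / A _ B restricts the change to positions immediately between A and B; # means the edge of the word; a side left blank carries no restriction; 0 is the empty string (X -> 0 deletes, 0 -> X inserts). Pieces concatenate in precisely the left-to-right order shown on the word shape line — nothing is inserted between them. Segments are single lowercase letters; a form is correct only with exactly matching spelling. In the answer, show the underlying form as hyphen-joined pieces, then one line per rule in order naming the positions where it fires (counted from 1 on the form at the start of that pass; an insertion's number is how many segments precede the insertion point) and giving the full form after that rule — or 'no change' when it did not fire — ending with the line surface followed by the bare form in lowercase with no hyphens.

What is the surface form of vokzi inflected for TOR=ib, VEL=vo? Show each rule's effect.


underlying: u-vokzi-mo
1. 0 -> a / C _ C: inserts after position(s) 4: uvokazimo
surface: uvokazimo


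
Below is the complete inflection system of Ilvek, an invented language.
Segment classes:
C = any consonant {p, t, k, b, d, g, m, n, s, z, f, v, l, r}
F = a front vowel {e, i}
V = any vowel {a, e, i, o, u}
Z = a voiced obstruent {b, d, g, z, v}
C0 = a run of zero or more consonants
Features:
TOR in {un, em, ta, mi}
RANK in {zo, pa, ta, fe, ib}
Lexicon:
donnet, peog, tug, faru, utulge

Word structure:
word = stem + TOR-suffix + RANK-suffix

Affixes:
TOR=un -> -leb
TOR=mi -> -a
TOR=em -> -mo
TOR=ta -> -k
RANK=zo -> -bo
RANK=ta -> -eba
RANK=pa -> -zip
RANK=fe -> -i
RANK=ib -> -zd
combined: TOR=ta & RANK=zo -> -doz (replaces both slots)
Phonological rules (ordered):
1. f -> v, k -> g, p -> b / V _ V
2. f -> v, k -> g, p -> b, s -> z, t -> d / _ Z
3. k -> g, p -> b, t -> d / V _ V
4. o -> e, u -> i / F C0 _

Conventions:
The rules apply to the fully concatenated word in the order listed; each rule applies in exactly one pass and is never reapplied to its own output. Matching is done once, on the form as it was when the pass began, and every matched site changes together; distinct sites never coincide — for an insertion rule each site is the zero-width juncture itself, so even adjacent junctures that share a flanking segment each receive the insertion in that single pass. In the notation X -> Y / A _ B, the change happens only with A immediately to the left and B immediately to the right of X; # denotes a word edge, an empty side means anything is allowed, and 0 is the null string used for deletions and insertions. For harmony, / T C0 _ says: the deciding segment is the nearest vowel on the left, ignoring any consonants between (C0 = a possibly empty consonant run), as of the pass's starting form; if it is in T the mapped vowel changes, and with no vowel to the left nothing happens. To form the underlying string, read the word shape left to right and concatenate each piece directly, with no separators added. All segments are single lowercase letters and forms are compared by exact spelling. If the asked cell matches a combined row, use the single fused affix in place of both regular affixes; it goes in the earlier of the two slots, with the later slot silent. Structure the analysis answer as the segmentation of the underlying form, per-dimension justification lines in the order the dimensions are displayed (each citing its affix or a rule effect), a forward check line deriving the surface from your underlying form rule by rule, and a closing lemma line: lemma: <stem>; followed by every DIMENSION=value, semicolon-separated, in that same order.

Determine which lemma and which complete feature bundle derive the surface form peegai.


underlying: peog-a-i
TOR=mi - signalled by the affix -a
RANK=fe - signalled by the affix -i
check: peogai -> peogai -> peogai -> peogai -> peegai
lemma: peog; TOR=mi; RANK=fe


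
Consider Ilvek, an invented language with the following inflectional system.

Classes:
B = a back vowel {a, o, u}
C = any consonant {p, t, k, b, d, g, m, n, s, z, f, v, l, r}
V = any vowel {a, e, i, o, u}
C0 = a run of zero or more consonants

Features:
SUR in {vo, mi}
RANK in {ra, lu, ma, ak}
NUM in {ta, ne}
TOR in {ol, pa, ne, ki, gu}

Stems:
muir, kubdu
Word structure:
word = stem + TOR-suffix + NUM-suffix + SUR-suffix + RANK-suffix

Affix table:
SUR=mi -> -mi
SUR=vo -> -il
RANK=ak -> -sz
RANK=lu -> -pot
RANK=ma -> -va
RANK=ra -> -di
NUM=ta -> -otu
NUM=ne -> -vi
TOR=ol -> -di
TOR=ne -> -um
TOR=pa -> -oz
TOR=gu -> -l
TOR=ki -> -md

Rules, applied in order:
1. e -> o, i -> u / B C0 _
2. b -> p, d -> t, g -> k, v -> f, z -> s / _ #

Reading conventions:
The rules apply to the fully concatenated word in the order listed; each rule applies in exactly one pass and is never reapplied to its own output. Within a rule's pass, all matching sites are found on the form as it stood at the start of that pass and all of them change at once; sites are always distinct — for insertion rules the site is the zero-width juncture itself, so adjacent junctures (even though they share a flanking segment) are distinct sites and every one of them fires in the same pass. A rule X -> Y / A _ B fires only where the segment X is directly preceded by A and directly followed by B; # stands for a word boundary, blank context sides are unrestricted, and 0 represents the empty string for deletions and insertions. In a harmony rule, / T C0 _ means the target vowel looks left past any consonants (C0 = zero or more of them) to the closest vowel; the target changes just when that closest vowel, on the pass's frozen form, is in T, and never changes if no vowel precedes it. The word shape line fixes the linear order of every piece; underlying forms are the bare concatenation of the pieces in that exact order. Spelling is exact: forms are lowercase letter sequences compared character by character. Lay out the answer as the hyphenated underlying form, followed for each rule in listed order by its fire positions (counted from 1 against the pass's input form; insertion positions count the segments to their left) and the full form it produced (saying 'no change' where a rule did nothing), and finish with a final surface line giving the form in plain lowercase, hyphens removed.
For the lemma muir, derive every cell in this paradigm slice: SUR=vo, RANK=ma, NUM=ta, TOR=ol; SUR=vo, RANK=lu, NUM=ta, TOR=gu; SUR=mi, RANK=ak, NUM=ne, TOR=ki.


cell SUR=vo, RANK=ma, NUM=ta, TOR=ol:
underlying: muir-di-otu-il-va
1. e -> o, i -> u / B C0 _: fires at position(s) 3, 10: muurdiotuulva
2. b -> p, d -> t, g -> k, v -> f, z -> s / _ #: no change
surface: muurdiotuulva

cell SUR=vo, RANK=lu, NUM=ta, TOR=gu:
underlying: muir-l-otu-il-pot
1. e -> o, i -> u / B C0 _: fires at position(s) 3, 9: muurlotuulpot
2. b -> p, d -> t, g -> k, v -> f, z -> s / _ #: no change
surface: muurlotuulpot

cell SUR=mi, RANK=ak, NUM=ne, TOR=ki:
underlying: muir-md-vi-mi-sz
1. e -> o, i -> u / B C0 _: fires at position(s) 3: muurmdvimisz
2. b -> p, d -> t, g -> k, v -> f, z -> s / _ #: fires at position(s) 12: muurmdvimiss
surface: muurmdvimiss


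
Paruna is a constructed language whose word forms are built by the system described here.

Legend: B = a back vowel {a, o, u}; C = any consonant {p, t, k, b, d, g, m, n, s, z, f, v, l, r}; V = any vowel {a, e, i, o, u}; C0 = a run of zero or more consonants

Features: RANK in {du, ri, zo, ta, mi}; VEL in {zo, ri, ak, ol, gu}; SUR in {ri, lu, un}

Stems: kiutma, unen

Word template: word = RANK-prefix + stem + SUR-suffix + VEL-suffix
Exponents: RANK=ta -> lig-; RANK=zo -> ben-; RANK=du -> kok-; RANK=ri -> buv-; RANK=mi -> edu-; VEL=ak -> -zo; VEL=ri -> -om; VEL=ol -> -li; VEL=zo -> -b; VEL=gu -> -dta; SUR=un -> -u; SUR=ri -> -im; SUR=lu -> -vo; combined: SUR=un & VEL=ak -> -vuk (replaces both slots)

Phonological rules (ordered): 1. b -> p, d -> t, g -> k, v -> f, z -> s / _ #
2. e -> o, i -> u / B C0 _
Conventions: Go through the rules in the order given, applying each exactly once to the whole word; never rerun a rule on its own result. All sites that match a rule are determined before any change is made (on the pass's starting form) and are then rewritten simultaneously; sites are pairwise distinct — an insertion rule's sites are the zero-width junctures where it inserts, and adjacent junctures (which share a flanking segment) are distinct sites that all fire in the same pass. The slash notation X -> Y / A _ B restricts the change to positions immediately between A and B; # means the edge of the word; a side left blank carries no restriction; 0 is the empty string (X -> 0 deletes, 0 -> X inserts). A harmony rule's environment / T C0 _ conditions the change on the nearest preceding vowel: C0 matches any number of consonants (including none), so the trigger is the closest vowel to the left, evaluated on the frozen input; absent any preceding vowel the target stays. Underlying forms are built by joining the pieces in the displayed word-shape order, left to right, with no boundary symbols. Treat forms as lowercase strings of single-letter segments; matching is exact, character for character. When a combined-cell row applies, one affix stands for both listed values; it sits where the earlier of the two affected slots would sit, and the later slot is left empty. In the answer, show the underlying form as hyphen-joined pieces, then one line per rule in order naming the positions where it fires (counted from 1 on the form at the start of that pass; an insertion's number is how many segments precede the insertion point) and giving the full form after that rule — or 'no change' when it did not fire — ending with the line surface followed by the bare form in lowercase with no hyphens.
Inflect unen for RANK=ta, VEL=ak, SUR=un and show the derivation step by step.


underlying: lig-unen-vuk
1. b -> p, d -> t, g -> k, v -> f, z -> s / _ #: no change
2. e -> o, i -> u / B C0 _: fires at position(s) 6: ligunonvuk
surface: ligunonvuk


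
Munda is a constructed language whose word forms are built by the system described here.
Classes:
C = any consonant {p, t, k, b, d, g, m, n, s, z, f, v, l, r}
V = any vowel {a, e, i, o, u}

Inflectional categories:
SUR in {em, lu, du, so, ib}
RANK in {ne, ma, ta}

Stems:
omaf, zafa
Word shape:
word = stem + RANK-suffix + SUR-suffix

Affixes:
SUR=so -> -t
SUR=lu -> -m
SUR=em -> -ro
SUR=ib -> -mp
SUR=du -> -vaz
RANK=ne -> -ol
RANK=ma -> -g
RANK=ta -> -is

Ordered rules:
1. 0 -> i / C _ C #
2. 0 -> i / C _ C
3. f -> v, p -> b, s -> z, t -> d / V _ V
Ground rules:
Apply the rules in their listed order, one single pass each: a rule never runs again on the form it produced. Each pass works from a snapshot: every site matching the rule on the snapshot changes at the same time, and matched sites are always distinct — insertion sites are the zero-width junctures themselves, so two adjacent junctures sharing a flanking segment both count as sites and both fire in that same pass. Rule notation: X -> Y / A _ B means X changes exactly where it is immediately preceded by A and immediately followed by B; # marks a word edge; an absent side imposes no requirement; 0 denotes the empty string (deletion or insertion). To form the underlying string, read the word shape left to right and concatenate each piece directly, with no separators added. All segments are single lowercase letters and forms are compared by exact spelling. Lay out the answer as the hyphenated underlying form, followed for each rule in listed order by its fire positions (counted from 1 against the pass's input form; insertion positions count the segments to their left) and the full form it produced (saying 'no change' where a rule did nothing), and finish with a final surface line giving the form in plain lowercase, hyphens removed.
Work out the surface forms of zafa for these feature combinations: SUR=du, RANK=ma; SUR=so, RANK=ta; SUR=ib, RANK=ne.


cell SUR=du, RANK=ma:
underlying: zafa-g-vaz
1. 0 -> i / C _ C #: no change
2. 0 -> i / C _ C: inserts after position(s) 5: zafagivaz
3. f -> v, p -> b, s -> z, t -> d / V _ V: fires at position(s) 3: zavagivaz
surface: zavagivaz

cell SUR=so, RANK=ta:
underlying: zafa-is-t
1. 0 -> i / C _ C #: inserts after position(s) 6: zafaisit
2. 0 -> i / C _ C: no change
3. f -> v, p -> b, s -> z, t -> d / V _ V: fires at position(s) 3, 6: zavaizit
surface: zavaizit

cell SUR=ib, RANK=ne:
underlying: zafa-ol-mp
1. 0 -> i / C _ C #: inserts after position(s) 7: zafaolmip
2. 0 -> i / C _ C: inserts after position(s) 6: zafaolimip
3. f -> v, p -> b, s -> z, t -> d / V _ V: fires at position(s) 3: zavaolimip
surface: zavaolimip


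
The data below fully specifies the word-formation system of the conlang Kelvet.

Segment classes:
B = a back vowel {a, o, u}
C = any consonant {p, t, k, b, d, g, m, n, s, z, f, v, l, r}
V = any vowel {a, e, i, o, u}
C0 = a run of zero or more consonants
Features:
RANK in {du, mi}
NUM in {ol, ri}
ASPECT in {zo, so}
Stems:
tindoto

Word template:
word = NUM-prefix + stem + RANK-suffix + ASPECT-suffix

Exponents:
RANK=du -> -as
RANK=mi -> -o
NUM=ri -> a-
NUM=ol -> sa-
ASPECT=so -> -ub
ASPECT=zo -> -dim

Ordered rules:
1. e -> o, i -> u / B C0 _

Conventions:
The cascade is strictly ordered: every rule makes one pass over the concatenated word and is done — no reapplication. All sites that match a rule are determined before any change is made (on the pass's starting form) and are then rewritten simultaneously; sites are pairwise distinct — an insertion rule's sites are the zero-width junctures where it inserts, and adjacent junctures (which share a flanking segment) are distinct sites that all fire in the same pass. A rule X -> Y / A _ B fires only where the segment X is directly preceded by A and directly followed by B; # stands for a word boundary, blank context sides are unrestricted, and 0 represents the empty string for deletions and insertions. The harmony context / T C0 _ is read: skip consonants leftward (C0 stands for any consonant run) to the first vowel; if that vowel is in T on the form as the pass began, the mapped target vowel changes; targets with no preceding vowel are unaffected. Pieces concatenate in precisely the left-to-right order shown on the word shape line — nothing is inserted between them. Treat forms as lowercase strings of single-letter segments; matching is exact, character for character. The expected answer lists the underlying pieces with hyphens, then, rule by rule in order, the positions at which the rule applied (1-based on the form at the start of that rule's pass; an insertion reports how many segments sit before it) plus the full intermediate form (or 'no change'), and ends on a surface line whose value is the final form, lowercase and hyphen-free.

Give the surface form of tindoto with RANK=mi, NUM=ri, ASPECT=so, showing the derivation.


underlying: a-tindoto-o-ub
1. e -> o, i -> u / B C0 _: fires at position(s) 3: atundotooub
surface: atundotooub


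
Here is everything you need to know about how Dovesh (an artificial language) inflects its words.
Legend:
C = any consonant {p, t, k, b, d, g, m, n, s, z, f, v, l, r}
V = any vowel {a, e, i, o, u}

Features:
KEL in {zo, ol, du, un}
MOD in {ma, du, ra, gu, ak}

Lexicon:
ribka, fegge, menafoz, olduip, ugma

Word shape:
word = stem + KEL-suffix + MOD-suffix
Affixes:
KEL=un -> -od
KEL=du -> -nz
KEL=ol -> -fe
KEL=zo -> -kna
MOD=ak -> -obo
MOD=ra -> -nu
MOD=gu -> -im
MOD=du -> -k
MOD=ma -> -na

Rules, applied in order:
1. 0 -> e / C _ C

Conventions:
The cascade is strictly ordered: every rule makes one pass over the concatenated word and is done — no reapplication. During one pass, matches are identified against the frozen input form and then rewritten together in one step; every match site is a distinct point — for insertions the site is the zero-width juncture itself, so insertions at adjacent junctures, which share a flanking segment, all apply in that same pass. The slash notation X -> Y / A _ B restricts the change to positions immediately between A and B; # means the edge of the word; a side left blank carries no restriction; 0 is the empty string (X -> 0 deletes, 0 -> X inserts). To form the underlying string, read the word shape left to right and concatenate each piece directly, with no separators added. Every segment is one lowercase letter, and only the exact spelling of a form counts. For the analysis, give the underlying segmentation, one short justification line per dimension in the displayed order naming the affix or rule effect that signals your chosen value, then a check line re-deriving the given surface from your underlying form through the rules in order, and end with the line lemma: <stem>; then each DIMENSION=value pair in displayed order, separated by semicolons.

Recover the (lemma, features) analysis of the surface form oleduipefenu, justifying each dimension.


underlying: olduip-fe-nu
KEL=ol - signalled by the affix -fe
MOD=ra - signalled by the affix -nu
check: olduipfenu -> oleduipefenu
lemma: olduip; KEL=ol; MOD=ra


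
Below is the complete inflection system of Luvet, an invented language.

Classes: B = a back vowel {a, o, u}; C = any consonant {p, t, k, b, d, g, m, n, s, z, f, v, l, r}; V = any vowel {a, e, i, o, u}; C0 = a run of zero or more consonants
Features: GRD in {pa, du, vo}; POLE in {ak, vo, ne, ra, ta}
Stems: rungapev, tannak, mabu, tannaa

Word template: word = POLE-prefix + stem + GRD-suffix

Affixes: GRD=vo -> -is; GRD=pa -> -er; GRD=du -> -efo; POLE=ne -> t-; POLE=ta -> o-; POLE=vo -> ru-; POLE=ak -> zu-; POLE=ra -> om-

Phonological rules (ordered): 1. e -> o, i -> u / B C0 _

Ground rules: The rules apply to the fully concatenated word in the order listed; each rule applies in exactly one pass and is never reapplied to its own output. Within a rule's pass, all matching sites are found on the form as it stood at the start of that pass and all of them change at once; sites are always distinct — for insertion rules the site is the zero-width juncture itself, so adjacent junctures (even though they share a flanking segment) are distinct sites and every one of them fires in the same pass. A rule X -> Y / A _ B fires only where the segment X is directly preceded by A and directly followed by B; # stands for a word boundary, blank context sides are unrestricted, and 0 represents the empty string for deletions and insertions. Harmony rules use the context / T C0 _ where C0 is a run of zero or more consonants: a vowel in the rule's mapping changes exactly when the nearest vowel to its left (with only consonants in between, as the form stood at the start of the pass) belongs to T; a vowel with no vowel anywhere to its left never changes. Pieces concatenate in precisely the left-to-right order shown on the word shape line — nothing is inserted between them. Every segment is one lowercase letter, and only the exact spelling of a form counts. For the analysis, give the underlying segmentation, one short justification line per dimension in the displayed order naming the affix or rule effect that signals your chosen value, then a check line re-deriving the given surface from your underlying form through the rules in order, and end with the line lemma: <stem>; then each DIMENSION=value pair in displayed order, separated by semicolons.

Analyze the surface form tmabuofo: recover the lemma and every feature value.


underlying: t-mabu-efo
GRD=du - signalled by the affix -efo
POLE=ne - signalled by the affix t-
check: tmabuefo -> tmabuofo
lemma: mabu; GRD=du; POLE=ne


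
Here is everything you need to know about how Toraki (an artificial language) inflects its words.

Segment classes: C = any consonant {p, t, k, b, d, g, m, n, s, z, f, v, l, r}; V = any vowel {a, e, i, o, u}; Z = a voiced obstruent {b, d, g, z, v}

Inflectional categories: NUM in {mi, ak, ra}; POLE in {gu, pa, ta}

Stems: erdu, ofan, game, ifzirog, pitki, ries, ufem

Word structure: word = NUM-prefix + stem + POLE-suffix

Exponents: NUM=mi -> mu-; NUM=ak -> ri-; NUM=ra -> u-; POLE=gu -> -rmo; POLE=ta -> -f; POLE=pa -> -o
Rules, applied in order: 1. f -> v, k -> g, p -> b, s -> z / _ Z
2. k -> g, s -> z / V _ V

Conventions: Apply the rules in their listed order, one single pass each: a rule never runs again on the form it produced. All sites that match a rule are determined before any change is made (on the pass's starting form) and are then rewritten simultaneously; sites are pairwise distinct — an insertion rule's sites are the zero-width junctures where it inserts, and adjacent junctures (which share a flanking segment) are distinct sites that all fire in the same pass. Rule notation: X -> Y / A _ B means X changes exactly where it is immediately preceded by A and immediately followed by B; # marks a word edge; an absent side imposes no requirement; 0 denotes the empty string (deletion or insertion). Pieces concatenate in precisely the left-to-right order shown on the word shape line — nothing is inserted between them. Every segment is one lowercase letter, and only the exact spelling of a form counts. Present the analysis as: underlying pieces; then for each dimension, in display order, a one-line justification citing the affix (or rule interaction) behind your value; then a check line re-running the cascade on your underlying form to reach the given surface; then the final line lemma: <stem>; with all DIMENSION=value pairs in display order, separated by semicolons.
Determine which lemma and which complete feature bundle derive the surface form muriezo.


underlying: mu-ries-o
NUM=mi - signalled by the affix mu-
POLE=pa - signalled by the affix -o
check: murieso -> murieso -> muriezo
lemma: ries; NUM=mi; POLE=pa


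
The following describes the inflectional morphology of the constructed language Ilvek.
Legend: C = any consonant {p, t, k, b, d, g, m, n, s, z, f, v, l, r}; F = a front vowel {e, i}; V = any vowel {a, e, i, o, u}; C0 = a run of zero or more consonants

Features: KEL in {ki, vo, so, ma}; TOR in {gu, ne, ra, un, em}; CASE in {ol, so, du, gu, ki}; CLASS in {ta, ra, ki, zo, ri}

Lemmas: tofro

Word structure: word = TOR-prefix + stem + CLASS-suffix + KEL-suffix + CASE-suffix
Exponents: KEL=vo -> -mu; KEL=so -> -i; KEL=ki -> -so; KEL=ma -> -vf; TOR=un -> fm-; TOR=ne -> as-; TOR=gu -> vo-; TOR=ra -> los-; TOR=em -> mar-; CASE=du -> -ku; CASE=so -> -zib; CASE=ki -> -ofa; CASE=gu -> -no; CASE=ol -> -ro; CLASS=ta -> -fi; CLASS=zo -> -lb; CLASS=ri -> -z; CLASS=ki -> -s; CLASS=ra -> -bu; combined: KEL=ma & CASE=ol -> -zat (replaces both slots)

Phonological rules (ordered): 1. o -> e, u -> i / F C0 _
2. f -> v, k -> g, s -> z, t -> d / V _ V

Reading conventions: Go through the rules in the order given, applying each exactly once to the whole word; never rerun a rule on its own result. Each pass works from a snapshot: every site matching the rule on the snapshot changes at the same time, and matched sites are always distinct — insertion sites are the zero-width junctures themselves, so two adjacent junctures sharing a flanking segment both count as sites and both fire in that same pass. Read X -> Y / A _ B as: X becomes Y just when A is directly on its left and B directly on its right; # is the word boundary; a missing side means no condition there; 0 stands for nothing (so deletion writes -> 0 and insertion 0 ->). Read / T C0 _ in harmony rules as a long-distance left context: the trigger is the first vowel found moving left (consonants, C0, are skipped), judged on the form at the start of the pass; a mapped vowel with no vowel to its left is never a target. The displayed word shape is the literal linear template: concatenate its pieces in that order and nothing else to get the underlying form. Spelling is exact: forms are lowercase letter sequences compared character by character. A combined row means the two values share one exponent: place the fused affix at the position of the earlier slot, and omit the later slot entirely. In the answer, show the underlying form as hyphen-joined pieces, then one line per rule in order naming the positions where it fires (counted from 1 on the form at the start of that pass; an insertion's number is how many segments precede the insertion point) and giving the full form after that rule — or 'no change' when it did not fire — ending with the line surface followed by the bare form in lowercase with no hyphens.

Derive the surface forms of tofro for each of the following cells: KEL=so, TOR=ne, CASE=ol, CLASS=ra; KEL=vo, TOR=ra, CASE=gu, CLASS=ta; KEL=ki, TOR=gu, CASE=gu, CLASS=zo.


cell KEL=so, TOR=ne, CASE=ol, CLASS=ra:
underlying: as-tofro-bu-i-ro
1. o -> e, u -> i / F C0 _: fires at position(s) 12: astofrobuire
2. f -> v, k -> g, s -> z, t -> d / V _ V: no change
surface: astofrobuire

cell KEL=vo, TOR=ra, CASE=gu, CLASS=ta:
underlying: los-tofro-fi-mu-no
1. o -> e, u -> i / F C0 _: fires at position(s) 12: lostofrofimino
2. f -> v, k -> g, s -> z, t -> d / V _ V: fires at position(s) 9: lostofrovimino
surface: lostofrovimino

cell KEL=ki, TOR=gu, CASE=gu, CLASS=zo:
underlying: vo-tofro-lb-so-no
1. o -> e, u -> i / F C0 _: no change
2. f -> v, k -> g, s -> z, t -> d / V _ V: fires at position(s) 3: vodofrolbsono
surface: vodofrolbsono


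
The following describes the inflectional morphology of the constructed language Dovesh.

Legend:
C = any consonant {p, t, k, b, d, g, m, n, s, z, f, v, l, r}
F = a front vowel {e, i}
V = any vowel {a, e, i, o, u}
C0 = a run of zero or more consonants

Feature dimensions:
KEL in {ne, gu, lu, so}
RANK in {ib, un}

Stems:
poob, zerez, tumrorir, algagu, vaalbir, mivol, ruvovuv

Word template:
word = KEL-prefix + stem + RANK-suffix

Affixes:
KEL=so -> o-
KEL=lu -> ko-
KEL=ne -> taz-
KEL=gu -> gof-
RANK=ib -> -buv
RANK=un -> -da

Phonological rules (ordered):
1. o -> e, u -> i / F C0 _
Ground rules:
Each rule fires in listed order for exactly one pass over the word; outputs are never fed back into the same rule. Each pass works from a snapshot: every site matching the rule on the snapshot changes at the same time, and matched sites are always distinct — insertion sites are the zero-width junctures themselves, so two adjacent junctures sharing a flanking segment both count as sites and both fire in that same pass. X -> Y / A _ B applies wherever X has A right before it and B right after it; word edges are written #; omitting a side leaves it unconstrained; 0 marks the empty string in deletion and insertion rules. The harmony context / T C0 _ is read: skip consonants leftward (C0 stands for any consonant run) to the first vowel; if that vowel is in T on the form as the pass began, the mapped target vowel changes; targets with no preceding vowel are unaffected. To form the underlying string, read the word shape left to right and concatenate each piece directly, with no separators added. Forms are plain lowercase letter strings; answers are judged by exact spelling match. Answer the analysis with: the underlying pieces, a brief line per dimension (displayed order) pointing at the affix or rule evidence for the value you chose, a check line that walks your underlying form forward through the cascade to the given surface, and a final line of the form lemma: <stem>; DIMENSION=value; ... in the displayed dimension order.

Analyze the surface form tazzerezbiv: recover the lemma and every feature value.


underlying: taz-zerez-buv
KEL=ne - signalled by the affix taz-
RANK=ib - signalled by the affix -buv
check: tazzerezbuv -> tazzerezbiv
lemma: zerez; KEL=ne; RANK=ib


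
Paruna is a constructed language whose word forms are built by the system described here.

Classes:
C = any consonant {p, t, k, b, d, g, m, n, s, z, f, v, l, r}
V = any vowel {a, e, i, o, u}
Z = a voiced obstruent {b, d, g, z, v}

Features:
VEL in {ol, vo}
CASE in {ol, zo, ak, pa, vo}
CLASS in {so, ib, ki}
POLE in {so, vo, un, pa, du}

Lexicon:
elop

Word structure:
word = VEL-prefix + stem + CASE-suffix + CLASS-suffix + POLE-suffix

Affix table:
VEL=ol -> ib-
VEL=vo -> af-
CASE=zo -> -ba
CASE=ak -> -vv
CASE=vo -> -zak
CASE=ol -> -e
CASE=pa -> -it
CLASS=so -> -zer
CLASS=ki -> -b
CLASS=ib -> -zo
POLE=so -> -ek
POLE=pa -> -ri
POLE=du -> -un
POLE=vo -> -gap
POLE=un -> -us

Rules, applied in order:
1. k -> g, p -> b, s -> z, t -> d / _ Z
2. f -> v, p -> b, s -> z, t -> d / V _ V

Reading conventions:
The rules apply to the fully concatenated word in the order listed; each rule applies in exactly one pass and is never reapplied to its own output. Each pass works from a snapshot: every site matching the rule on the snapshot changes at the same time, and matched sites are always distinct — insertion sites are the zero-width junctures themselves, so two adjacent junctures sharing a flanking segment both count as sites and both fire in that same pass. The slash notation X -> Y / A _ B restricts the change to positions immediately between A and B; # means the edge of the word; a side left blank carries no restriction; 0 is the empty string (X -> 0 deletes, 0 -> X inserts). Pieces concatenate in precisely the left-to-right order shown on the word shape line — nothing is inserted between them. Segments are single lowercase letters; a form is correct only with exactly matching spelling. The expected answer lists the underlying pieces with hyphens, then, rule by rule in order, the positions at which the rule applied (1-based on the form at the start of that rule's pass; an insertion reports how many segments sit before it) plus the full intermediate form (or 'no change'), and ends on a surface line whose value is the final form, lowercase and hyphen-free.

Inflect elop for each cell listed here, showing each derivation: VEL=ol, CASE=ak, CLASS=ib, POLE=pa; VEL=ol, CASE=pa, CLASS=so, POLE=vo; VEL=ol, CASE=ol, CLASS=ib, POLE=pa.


cell VEL=ol, CASE=ak, CLASS=ib, POLE=pa:
underlying: ib-elop-vv-zo-ri
1. k -> g, p -> b, s -> z, t -> d / _ Z: fires at position(s) 6: ibelobvvzori
2. f -> v, p -> b, s -> z, t -> d / V _ V: no change
surface: ibelobvvzori

cell VEL=ol, CASE=pa, CLASS=so, POLE=vo:
underlying: ib-elop-it-zer-gap
1. k -> g, p -> b, s -> z, t -> d / _ Z: fires at position(s) 8: ibelopidzergap
2. f -> v, p -> b, s -> z, t -> d / V _ V: fires at position(s) 6: ibelobidzergap
surface: ibelobidzergap

cell VEL=ol, CASE=ol, CLASS=ib, POLE=pa:
underlying: ib-elop-e-zo-ri
1. k -> g, p -> b, s -> z, t -> d / _ Z: no change
2. f -> v, p -> b, s -> z, t -> d / V _ V: fires at position(s) 6: ibelobezori
surface: ibelobezori


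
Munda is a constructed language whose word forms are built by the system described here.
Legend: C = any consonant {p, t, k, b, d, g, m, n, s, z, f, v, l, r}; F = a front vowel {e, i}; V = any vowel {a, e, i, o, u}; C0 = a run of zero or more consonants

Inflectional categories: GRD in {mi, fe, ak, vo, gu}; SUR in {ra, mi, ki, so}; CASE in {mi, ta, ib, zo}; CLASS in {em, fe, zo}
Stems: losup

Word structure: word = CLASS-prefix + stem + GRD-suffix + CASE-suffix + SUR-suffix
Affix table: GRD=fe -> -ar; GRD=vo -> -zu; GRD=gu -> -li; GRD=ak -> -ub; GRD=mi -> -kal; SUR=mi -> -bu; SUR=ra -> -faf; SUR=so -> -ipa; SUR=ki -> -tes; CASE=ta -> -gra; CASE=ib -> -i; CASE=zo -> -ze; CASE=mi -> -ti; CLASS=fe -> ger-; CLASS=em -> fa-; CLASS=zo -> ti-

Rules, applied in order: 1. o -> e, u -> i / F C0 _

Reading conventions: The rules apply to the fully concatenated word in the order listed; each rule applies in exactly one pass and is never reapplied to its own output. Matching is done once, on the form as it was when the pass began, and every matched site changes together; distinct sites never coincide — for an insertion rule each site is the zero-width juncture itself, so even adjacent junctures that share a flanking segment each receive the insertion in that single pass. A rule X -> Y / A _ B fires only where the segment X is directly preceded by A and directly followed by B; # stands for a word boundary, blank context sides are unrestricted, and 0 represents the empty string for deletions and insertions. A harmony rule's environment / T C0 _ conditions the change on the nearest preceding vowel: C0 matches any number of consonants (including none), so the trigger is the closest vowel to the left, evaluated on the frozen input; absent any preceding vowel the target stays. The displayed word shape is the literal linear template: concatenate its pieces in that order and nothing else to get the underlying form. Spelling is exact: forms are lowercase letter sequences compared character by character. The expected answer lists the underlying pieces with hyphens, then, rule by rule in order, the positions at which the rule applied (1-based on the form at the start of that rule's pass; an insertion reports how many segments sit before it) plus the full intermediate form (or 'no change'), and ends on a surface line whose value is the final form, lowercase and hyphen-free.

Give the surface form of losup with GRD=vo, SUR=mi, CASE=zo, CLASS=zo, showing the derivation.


underlying: ti-losup-zu-ze-bu
1. o -> e, u -> i / F C0 _: fires at position(s) 4, 13: tilesupzuzebi
surface: tilesupzuzebi


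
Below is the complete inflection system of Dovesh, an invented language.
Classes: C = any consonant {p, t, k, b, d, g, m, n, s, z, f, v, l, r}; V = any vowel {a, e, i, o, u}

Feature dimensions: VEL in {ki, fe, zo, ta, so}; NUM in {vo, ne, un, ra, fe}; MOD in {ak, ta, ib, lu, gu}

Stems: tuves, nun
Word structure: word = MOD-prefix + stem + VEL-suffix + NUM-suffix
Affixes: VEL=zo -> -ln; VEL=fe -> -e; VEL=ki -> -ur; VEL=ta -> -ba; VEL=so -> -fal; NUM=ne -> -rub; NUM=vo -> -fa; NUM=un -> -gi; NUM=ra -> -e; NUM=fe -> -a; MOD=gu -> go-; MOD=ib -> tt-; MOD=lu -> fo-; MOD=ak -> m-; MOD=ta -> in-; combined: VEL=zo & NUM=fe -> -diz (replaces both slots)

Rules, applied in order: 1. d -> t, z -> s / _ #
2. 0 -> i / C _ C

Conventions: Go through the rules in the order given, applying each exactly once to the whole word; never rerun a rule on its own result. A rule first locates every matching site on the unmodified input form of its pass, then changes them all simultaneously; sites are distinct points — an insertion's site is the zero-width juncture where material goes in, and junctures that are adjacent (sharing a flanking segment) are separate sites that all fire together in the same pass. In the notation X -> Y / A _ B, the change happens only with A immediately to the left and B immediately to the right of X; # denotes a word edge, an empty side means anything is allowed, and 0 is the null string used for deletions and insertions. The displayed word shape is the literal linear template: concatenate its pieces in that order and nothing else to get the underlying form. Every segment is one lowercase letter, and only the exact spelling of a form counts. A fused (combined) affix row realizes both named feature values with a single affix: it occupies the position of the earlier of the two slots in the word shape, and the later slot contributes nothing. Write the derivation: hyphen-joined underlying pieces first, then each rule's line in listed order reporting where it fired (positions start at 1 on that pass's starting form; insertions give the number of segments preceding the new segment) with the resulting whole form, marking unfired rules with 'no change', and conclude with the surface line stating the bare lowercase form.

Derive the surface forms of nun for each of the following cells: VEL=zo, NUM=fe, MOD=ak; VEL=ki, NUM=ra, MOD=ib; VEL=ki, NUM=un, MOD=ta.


cell VEL=zo, NUM=fe, MOD=ak:
underlying: m-nun-diz
1. d -> t, z -> s / _ #: fires at position(s) 7: mnundis
2. 0 -> i / C _ C: inserts after position(s) 1, 4: minunidis
surface: minunidis

cell VEL=ki, NUM=ra, MOD=ib:
underlying: tt-nun-ur-e
1. d -> t, z -> s / _ #: no change
2. 0 -> i / C _ C: inserts after position(s) 1, 2: titinunure
surface: titinunure

cell VEL=ki, NUM=un, MOD=ta:
underlying: in-nun-ur-gi
1. d -> t, z -> s / _ #: no change
2. 0 -> i / C _ C: inserts after position(s) 2, 7: ininunurigi
surface: ininunurigi


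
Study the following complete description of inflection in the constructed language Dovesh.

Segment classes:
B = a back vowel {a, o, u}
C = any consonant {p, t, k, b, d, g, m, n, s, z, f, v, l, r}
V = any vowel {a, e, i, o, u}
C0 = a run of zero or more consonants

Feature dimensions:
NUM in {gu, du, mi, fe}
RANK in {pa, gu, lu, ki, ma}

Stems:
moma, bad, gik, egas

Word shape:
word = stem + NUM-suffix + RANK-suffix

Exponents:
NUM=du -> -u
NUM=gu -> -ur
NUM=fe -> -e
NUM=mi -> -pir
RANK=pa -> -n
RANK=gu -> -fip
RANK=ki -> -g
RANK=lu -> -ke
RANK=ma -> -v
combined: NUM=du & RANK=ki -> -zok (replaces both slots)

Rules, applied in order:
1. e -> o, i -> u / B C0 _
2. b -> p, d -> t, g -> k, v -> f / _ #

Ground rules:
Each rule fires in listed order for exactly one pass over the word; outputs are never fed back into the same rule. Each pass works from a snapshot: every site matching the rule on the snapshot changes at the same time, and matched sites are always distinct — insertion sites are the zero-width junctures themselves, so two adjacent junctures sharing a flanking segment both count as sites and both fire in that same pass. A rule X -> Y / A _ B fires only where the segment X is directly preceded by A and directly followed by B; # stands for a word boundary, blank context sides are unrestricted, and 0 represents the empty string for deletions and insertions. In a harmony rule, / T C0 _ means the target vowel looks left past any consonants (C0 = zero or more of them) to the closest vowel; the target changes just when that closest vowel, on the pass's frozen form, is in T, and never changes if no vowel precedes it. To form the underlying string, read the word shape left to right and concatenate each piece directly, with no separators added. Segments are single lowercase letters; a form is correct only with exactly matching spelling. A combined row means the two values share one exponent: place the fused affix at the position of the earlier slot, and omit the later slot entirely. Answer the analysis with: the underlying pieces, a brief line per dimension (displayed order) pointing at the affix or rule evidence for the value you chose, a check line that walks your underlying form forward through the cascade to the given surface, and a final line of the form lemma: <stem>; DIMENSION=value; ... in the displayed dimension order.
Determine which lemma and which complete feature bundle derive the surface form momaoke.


underlying: moma-e-ke
NUM=fe - signalled by the affix -e
RANK=lu - signalled by the affix -ke
check: momaeke -> momaoke -> momaoke
lemma: moma; NUM=fe; RANK=lu


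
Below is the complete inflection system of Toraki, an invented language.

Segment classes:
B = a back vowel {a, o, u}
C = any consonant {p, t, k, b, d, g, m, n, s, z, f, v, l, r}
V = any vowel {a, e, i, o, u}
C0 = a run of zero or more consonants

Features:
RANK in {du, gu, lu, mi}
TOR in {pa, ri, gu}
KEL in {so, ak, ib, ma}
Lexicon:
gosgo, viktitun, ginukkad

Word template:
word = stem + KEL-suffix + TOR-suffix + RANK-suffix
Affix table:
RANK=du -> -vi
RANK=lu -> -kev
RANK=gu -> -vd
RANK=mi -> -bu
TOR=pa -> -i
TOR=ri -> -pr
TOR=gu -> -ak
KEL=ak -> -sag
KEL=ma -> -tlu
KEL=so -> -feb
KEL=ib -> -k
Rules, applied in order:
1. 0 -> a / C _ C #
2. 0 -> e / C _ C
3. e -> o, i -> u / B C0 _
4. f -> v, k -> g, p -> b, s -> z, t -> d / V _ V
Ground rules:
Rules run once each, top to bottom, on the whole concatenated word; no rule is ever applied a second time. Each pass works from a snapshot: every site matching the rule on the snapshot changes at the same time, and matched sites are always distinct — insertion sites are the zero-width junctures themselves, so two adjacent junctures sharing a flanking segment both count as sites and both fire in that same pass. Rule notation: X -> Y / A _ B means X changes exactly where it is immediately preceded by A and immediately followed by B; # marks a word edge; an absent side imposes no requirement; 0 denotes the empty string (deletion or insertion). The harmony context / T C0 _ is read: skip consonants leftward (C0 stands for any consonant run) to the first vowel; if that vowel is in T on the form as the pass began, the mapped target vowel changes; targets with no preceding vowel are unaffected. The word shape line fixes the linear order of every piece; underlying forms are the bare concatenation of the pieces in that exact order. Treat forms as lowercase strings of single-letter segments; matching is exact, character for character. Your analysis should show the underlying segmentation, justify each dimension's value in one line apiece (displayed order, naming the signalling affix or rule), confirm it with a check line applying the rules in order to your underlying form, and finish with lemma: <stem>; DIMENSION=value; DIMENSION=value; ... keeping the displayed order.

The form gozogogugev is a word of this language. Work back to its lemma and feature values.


underlying: gosgo-k-i-kev
RANK=lu - signalled by the affix -kev
TOR=pa - signalled by the affix -i
KEL=ib - signalled by the affix -k
check: gosgokikev -> gosgokikev -> gosegokikev -> gosogokukev -> gozogogugev
lemma: gosgo; RANK=lu; TOR=pa; KEL=ib
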